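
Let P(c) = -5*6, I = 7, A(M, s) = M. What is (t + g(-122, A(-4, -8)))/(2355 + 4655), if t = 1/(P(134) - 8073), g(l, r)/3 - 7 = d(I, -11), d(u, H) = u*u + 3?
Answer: 143423/5680203 ≈ 0.025250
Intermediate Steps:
d(u, H) = 3 + u**2 (d(u, H) = u**2 + 3 = 3 + u**2)
g(l, r) = 177 (g(l, r) = 21 + 3*(3 + 7**2) = 21 + 3*(3 + 49) = 21 + 3*52 = 21 + 156 = 177)
P(c) = -30
t = -1/8103 (t = 1/(-30 - 8073) = 1/(-8103) = -1/8103 ≈ -0.00012341)
(t + g(-122, A(-4, -8)))/(2355 + 4655) = (-1/8103 + 177)/(2355 + 4655) = (1434230/8103)/7010 = (1434230/8103)*(1/7010) = 143423/5680203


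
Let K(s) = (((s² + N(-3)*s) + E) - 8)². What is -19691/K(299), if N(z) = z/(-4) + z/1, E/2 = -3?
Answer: -315056/125923490449 ≈ -2.5020e-6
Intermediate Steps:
E = -6 (E = 2*(-3) = -6)
N(z) = 3*z/4 (N(z) = z*(-¼) + z*1 = -z/4 + z = 3*z/4)
K(s) = (-14 + s² - 9*s/4)² (K(s) = (((s² + ((¾)*(-3))*s) - 6) - 8)² = (((s² - 9*s/4) - 6) - 8)² = ((-6 + s² - 9*s/4) - 8)² = (-14 + s² - 9*s/4)²)
-19691/K(299) = -19691*16/(56 - 4*299² + 9*299)² = -19691*16/(56 - 4*89401 + 2691)² = -19691*16/(56 - 357604 + 2691)² = -19691/((1/16)*(-354857)²) = -19691/((1/16)*125923490449) = -19691/125923490449/16 = -19691*16/125923490449 = -315056/125923490449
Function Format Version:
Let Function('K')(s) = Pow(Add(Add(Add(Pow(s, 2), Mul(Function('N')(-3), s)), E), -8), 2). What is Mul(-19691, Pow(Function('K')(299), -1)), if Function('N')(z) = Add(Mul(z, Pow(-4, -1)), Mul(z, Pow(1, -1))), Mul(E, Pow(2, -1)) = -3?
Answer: Rational(-315056, 125923490449) ≈ -2.5020e-6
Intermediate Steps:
E = -6 (E = Mul(2, -3) = -6)
Function('N')(z) = Mul(Rational(3, 4), z) (Function('N')(z) = Add(Mul(z, Rational(-1, 4)), Mul(z, 1)) = Add(Mul(Rational(-1, 4), z), z) = Mul(Rational(3, 4), z))
Function('K')(s) = Pow(Add(-14, Pow(s, 2), Mul(Rational(-9, 4), s)), 2) (Function('K')(s) = Pow(Add(Add(Add(Pow(s, 2), Mul(Mul(Rational(3, 4), -3), s)), -6), -8), 2) = Pow(Add(Add(Add(Pow(s, 2), Mul(Rational(-9, 4), s)), -6), -8), 2) = Pow(Add(Add(-6, Pow(s, 2), Mul(Rational(-9, 4), s)), -8), 2) = Pow(Add(-14, Pow(s, 2), Mul(Rational(-9, 4), s)), 2))
Mul(-19691, Pow(Function('K')(299), -1)) = Mul(-19691, Pow(Mul(Rational(1, 16), Pow(Add(56, Mul(-4, Pow(299, 2)), Mul(9, 299)), 2)), -1)) = Mul(-19691, Pow(Mul(Rational(1, 16), Pow(Add(56, Mul(-4, 89401), 2691), 2)), -1)) = Mul(-19691, Pow(Mul(Rational(1, 16), Pow(Add(56, -357604, 2691), 2)), -1)) = Mul(-19691, Pow(Mul(Rational(1, 16), Pow(-354857, 2)), -1)) = Mul(-19691, Pow(Mul(Rational(1, 16), 125923490449), -1)) = Mul(-19691, Pow(Rational(125923490449, 16), -1)) = Mul(-19691, Rational(16, 125923490449)) = Rational(-315056, 125923490449)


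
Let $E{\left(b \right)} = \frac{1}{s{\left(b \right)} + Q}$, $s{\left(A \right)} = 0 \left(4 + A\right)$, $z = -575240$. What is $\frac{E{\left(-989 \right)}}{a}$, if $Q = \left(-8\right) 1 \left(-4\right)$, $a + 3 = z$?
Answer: $- \frac{1}{18407776} \approx -5.4325 \cdot 10^{-8}$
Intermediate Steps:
$a = -575243$ ($a = -3 - 575240 = -575243$)
$s{\left(A \right)} = 0$
$Q = 32$ ($Q = \left(-8\right) \left(-4\right) = 32$)
$E{\left(b \right)} = \frac{1}{32}$ ($E{\left(b \right)} = \frac{1}{0 + 32} = \frac{1}{32}$)
$\frac{E{\left(-989 \right)}}{a} = \frac{1}{32 \left(-575243\right)} = \frac{1}{32} \left(- \frac{1}{575243}\right) = - \frac{1}{18407776}$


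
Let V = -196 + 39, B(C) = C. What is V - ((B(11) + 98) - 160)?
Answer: -106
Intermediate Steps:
V = -157
V - ((B(11) + 98) - 160) = -157 - ((11 + 98) - 160) = -157 - (109 - 160) = -157 - 1*(-51) = -157 + 51 = -106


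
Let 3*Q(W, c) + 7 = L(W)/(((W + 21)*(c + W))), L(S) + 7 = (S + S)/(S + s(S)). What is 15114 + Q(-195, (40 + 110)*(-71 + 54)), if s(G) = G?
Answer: 3608892674/238815 ≈ 15112.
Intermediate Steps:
L(S) = -6 (L(S) = -7 + (S + S)/(S + S) = -7 + (2*S)/((2*S)) = -7 + (2*S)*(1/(2*S)) = -7 + 1 = -6)
Q(W, c) = -7/3 - 2/((21 + W)*(W + c)) (Q(W, c) = -7/3 + (-6*1/((W + 21)*(c + W)))/3 = -7/3 + (-6*1/((21 + W)*(W + c)))/3 = -7/3 + (-6/((21 + W)*(W + c)))/3 = -7/3 - 2/((21 + W)*(W + c)))
15114 + Q(-195, (40 + 110)*(-71 + 54)) = 15114 + (-6 - 147*(-195) - 147*(40 + 110)*(-71 + 54) - 7*(-195)**2 - 7*(-195)*(40 + 110)*(-71 + 54))/(3*((-195)**2 + 21*(-195) + 21*((40 + 110)*(-71 + 54)) - 195*(40 + 110)*(-71 + 54))) = 15114 + (-6 + 28665 - 22050*(-17) - 7*38025 - 7*(-195)*150*(-17))/(3*(38025 - 4095 + 21*(150*(-17)) - 29250*(-17))) = 15114 + (-6 + 28665 - 147*(-2550) - 266175 - 7*(-195)*(-2550))/(3*(38025 - 4095 + 21*(-2550) - 195*(-2550))) = 15114 + (-6 + 28665 + 374850 - 266175 - 3480750)/(3*(38025 - 4095 - 53550 + 497250)) = 15114 + (1/3)*(-3343416)/477630 = 15114 + (1/3)*(1/477630)*(-3343416) = 15114 - 557236/238815 = 3608892674/238815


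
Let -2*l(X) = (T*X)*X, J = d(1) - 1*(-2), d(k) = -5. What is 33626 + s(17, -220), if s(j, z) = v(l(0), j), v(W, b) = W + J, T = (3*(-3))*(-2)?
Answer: 33623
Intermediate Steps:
T = 18 (T = -9*(-2) = 18)
J = -3 (J = -5 - 1*(-2) = -5 + 2 = -3)
l(X) = -9*X**2 (l(X) = -18*X*X/2 = -9*X**2)
v(W, b) = -3 + W (v(W, b) = W - 3 = -3 + W)
s(j, z) = -3 (s(j, z) = -3 - 9*0**2 = -3 - 9*0 = -3 + 0 = -3)
33626 + s(17, -220) = 33626 - 3 = 33623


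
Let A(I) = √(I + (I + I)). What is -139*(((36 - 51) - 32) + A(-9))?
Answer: 6533 - 417*I*√3 ≈ 6533.0 - 722.27*I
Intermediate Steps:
A(I) = √3*√I (A(I) = √(I + 2*I) = √(3*I) = √3*√I)
-139*(((36 - 51) - 32) + A(-9)) = -139*(((36 - 51) - 32) + √3*√(-9)) = -139*((-15 - 32) + √3*(3*I)) = -139*(-47 + 3*I*√3) = 6533 - 417*I*√3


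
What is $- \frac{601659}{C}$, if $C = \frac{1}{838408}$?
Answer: $-504435718872$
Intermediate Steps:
$C = \frac{1}{838408} \approx 1.1927 \cdot 10^{-6}$
$- \frac{601659}{C} = - 601659 \frac{1}{\frac{1}{838408}} = \left(-601659\right) 838408 = -504435718872$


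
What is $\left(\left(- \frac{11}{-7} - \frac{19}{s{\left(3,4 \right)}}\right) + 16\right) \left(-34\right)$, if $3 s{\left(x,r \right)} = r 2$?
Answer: $- \frac{9945}{28} \approx -355.18$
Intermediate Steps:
$s{\left(x,r \right)} = \frac{2 r}{3}$ ($s{\left(x,r \right)} = \frac{r 2}{3} = \frac{2 r}{3}$)
$\left(\left(- \frac{11}{-7} - \frac{19}{s{\left(3,4 \right)}}\right) + 16\right) \left(-34\right) = \left(\left(- \frac{11}{-7} - \frac{19}{\frac{2}{3} \cdot 4}\right) + 16\right) \left(-34\right) = \left(\left(\left(-11\right) \left(- \frac{1}{7}\right) - \frac{19}{\frac{8}{3}}\right) + 16\right) \left(-34\right) = \left(\left(\frac{11}{7} - \frac{57}{8}\right) + 16\right) \left(-34\right) = \left(- \frac{311}{56} + 16\right) \left(-34\right) = \frac{585}{56} \left(-34\right) = - \frac{9945}{28}$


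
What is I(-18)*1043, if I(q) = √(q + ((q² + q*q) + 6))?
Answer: 2086*√159 ≈ 26303.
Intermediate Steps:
I(q) = √(6 + q + 2*q²) (I(q) = √(q + ((q² + q²) + 6)) = √(q + (2*q² + 6)) = √(q + (6 + 2*q²)) = √(6 + q + 2*q²))
I(-18)*1043 = √(6 - 18 + 2*(-18)²)*1043 = √(6 - 18 + 2*324)*1043 = √(6 - 18 + 648)*1043 = √636*1043 = (2*√159)*1043 = 2086*√159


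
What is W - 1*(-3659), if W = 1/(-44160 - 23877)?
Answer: 248947382/68037 ≈ 3659.0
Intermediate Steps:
W = -1/68037 (W = 1/(-68037) = -1/68037 ≈ -1.4698e-5)
W - 1*(-3659) = -1/68037 - 1*(-3659) = -1/68037 + 3659 = 248947382/68037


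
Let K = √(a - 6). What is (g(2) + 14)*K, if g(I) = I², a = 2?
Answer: 36*I ≈ 36.0*I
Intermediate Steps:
K = 2*I (K = √(2 - 6) = √(-4) = 2*I ≈ 2.0*I)
(g(2) + 14)*K = (2² + 14)*(2*I) = (4 + 14)*(2*I) = 18*(2*I) = 36*I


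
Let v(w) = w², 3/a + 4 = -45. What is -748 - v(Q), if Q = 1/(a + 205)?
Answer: -75429641873/100841764 ≈ -748.00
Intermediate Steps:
a = -3/49 (a = 3/(-4 - 45) = 3/(-49) = 3*(-1/49) = -3/49 ≈ -0.061224)
Q = 49/10042 (Q = 1/(-3/49 + 205) = 1/(10042/49) = 49/10042 ≈ 0.0048795)
-748 - v(Q) = -748 - (49/10042)² = -748 - 1*2401/100841764 = -748 - 2401/100841764 = -75429641873/100841764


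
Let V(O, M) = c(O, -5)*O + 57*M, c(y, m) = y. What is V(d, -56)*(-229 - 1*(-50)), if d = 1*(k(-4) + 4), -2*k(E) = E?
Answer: 564924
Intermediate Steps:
k(E) = -E/2
d = 6 (d = 1*(-½*(-4) + 4) = 1*(2 + 4) = 1*6 = 6)
V(O, M) = O² + 57*M (V(O, M) = O*O + 57*M = O² + 57*M)
V(d, -56)*(-229 - 1*(-50)) = (6² + 57*(-56))*(-229 - 1*(-50)) = (36 - 3192)*(-229 + 50) = -3156*(-179) = 564924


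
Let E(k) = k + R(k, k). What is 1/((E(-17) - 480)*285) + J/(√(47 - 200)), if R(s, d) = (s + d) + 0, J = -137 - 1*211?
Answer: -1/151335 + 116*I*√17/17 ≈ -6.6079e-6 + 28.134*I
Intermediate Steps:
J = -348 (J = -137 - 211 = -348)
R(s, d) = d + s (R(s, d) = (d + s) + 0 = d + s)
E(k) = 3*k (E(k) = k + (k + k) = k + 2*k = 3*k)
1/((E(-17) - 480)*285) + J/(√(47 - 200)) = 1/((3*(-17) - 480)*285) - 348/√(47 - 200) = (1/285)/(-51 - 480) - 348*(-I*√17/51) = (1/285)/(-531) - 348*(-I*√17/51) = -1/531*1/285 - (-116)*I*√17/17 = -1/151335 + 116*I*√17/17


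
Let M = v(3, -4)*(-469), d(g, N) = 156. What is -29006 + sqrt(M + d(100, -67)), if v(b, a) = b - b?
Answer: -29006 + 2*sqrt(39) ≈ -28994.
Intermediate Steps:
v(b, a) = 0
M = 0 (M = 0*(-469) = 0)
-29006 + sqrt(M + d(100, -67)) = -29006 + sqrt(0 + 156) = -29006 + sqrt(156) = -29006 + 2*sqrt(39)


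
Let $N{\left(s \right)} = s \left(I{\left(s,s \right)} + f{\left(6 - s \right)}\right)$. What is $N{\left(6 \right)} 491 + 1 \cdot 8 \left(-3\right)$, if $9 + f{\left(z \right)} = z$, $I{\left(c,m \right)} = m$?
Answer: $-8862$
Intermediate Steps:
$f{\left(z \right)} = -9 + z$
$N{\left(s \right)} = - 3 s$ ($N{\left(s \right)} = s \left(s - \left(3 + s\right)\right) = s \left(-3\right) = - 3 s$)
$N{\left(6 \right)} 491 + 1 \cdot 8 \left(-3\right) = \left(-3\right) 6 \cdot 491 + 1 \cdot 8 \left(-3\right) = \left(-18\right) 491 + 8 \left(-3\right) = -8838 - 24 = -8862$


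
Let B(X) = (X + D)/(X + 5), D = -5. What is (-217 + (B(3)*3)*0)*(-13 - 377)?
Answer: 84630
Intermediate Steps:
B(X) = (-5 + X)/(5 + X) (B(X) = (X - 5)/(X + 5) = (-5 + X)/(5 + X))
(-217 + (B(3)*3)*0)*(-13 - 377) = (-217 + (((-5 + 3)/(5 + 3))*3)*0)*(-13 - 377) = (-217 + ((-2/8)*3)*0)*(-390) = (-217 + (((⅛)*(-2))*3)*0)*(-390) = (-217 - ¼*3*0)*(-390) = (-217 - ¾*0)*(-390) = (-217 + 0)*(-390) = -217*(-390) = 84630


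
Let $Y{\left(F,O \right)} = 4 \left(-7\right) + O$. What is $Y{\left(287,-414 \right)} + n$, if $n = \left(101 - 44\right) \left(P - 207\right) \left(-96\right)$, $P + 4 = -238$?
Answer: $2456486$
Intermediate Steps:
$P = -242$ ($P = -4 - 238 = -242$)
$Y{\left(F,O \right)} = -28 + O$
$n = 2456928$ ($n = \left(101 - 44\right) \left(-242 - 207\right) \left(-96\right) = 57 \left(-449\right) \left(-96\right) = \left(-25593\right) \left(-96\right) = 2456928$)
$Y{\left(287,-414 \right)} + n = \left(-28 - 414\right) + 2456928 = -442 + 2456928 = 2456486$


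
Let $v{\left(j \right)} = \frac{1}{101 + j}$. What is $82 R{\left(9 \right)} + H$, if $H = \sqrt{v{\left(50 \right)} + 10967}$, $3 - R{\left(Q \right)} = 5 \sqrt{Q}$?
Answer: $-984 + \frac{3 \sqrt{27784302}}{151} \approx -879.28$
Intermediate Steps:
$R{\left(Q \right)} = 3 - 5 \sqrt{Q}$
$H = \frac{3 \sqrt{27784302}}{151}$ ($H = \sqrt{\frac{1}{101 + 50} + 10967} = \sqrt{\frac{1}{151} + 10967} = \sqrt{\frac{1656018}{151}} = \frac{3 \sqrt{27784302}}{151} \approx 104.72$)
$82 R{\left(9 \right)} + H = 82 \left(3 - 5 \sqrt{9}\right) + \frac{3 \sqrt{27784302}}{151} = 82 \left(3 - 15\right) + \frac{3 \sqrt{27784302}}{151} = 82 \left(-12\right) + \frac{3 \sqrt{27784302}}{151} = -984 + \frac{3 \sqrt{27784302}}{151}$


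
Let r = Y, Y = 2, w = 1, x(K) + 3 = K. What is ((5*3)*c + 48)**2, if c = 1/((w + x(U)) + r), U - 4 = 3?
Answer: 123201/49 ≈ 2514.3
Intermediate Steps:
U = 7 (U = 4 + 3 = 7)
x(K) = -3 + K
r = 2
c = 1/7 (c = 1/((1 + (-3 + 7)) + 2) = 1/((1 + 4) + 2) = 1/(5 + 2) = 1/7 ≈ 0.14286)
((5*3)*c + 48)**2 = ((5*3)*(1/7) + 48)**2 = (15*(1/7) + 48)**2 = (15/7 + 48)**2 = (351/7)**2 = 123201/49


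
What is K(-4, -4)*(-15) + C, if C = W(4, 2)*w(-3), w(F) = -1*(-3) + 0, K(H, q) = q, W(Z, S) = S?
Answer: 66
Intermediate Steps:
w(F) = 3 (w(F) = 3 + 0 = 3)
C = 6 (C = 2*3 = 6)
K(-4, -4)*(-15) + C = -4*(-15) + 6 = 60 + 6 = 66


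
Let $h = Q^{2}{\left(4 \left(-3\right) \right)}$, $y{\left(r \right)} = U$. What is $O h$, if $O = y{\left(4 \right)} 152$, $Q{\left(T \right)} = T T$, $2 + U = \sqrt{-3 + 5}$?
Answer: $-6303744 + 3151872 \sqrt{2} \approx -1.8463 \cdot 10^{6}$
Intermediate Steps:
$U = -2 + \sqrt{2}$ ($U = -2 + \sqrt{-3 + 5} = -2 + \sqrt{2} \approx -0.58579$)
$y{\left(r \right)} = -2 + \sqrt{2}$
$Q{\left(T \right)} = T^{2}$
$h = 20736$ ($h = \left(\left(4 \left(-3\right)\right)^{2}\right)^{2} = \left(\left(-12\right)^{2}\right)^{2} = 144^{2} = 20736$)
$O = -304 + 152 \sqrt{2}$ ($O = \left(-2 + \sqrt{2}\right) 152 = -304 + 152 \sqrt{2} \approx -89.04$)
$O h = \left(-304 + 152 \sqrt{2}\right) 20736 = -6303744 + 3151872 \sqrt{2}$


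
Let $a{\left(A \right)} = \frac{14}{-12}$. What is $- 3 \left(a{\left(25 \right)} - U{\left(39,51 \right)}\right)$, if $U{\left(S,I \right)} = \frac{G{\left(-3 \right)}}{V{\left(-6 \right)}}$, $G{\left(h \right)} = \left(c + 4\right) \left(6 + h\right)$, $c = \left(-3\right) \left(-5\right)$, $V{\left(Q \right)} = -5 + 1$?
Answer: $- \frac{157}{4} \approx -39.25$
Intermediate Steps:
$V{\left(Q \right)} = -4$
$c = 15$
$G{\left(h \right)} = 114 + 19 h$ ($G{\left(h \right)} = \left(15 + 4\right) \left(6 + h\right) = 19 \left(6 + h\right) = 114 + 19 h$)
$U{\left(S,I \right)} = - \frac{57}{4}$ ($U{\left(S,I \right)} = \frac{114 + 19 \left(-3\right)}{-4} = \left(114 - 57\right) \left(- \frac{1}{4}\right) = 57 \left(- \frac{1}{4}\right) = - \frac{57}{4}$)
$a{\left(A \right)} = - \frac{7}{6}$ ($a{\left(A \right)} = 14 \left(- \frac{1}{12}\right) = - \frac{7}{6}$)
$- 3 \left(a{\left(25 \right)} - U{\left(39,51 \right)}\right) = - 3 \left(- \frac{7}{6} - - \frac{57}{4}\right) = - 3 \left(- \frac{7}{6} + \frac{57}{4}\right) = \left(-3\right) \frac{157}{12} = - \frac{157}{4}$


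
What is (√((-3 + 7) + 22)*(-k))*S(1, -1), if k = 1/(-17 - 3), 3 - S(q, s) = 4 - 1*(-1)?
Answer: -√26/10 ≈ -0.50990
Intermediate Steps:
S(q, s) = -2 (S(q, s) = 3 - (4 - 1*(-1)) = 3 - (4 + 1) = 3 - 1*5 = 3 - 5 = -2)
k = -1/20 (k = 1/(-20) = -1/20 ≈ -0.050000)
(√((-3 + 7) + 22)*(-k))*S(1, -1) = (√((-3 + 7) + 22)*(-1*(-1/20)))*(-2) = (√(4 + 22)*(1/20))*(-2) = (√26*(1/20))*(-2) = (√26/20)*(-2) = -√26/10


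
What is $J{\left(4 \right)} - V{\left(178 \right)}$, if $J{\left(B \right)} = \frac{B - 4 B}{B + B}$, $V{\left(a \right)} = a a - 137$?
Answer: $- \frac{63097}{2} \approx -31549.0$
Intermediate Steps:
$V{\left(a \right)} = -137 + a^{2}$ ($V{\left(a \right)} = a^{2} - 137 = -137 + a^{2}$)
$J{\left(B \right)} = - \frac{3}{2}$ ($J{\left(B \right)} = \frac{\left(-3\right) B}{2 B} = - 3 B \frac{1}{2 B} = - \frac{3}{2}$)
$J{\left(4 \right)} - V{\left(178 \right)} = - \frac{3}{2} - \left(-137 + 178^{2}\right) = - \frac{3}{2} - \left(-137 + 31684\right) = - \frac{3}{2} - 31547 = - \frac{63097}{2}$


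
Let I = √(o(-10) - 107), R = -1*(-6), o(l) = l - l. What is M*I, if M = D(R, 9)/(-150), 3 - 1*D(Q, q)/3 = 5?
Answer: I*√107/25 ≈ 0.41376*I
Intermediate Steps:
o(l) = 0
R = 6
D(Q, q) = -6 (D(Q, q) = 9 - 3*5 = 9 - 15 = -6)
M = 1/25 (M = -6/(-150) = -6*(-1/150) = 1/25 ≈ 0.040000)
I = I*√107 (I = √(0 - 107) = √(-107) = I*√107 ≈ 10.344*I)
M*I = (I*√107)/25 = I*√107/25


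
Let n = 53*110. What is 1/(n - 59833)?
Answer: -1/54003 ≈ -1.8517e-5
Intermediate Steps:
n = 5830
1/(n - 59833) = 1/(5830 - 59833) = 1/(-54003) = -1/54003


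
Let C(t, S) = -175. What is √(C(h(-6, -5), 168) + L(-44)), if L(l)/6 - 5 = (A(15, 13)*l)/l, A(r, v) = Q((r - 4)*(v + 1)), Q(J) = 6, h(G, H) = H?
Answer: I*√109 ≈ 10.44*I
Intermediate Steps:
A(r, v) = 6
L(l) = 66 (L(l) = 30 + 6*((6*l)/l) = 30 + 6*6 = 30 + 36 = 66)
√(C(h(-6, -5), 168) + L(-44)) = √(-175 + 66) = √(-109) = I*√109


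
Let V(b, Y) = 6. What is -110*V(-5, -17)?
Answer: -660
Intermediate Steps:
-110*V(-5, -17) = -110*6 = -660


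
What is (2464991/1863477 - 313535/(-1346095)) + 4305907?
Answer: 2160202906595597209/501683414463 ≈ 4.3059e+6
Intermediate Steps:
(2464991/1863477 - 313535/(-1346095)) + 4305907 = (2464991*(1/1863477) - 313535*(-1/1346095)) + 4305907 = (2464991/1863477 + 62707/269219) + 4305907 = 780475464268/501683414463 + 4305907 = 2160202906595597209/501683414463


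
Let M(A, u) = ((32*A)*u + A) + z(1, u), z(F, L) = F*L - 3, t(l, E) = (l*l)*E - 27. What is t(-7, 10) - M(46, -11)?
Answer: 16623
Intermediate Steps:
t(l, E) = -27 + E*l² (t(l, E) = l²*E - 27 = E*l² - 27 = -27 + E*l²)
z(F, L) = -3 + F*L
M(A, u) = -3 + A + u + 32*A*u (M(A, u) = ((32*A)*u + A) + (-3 + 1*u) = (32*A*u + A) + (-3 + u) = (A + 32*A*u) + (-3 + u) = -3 + A + u + 32*A*u)
t(-7, 10) - M(46, -11) = (-27 + 10*(-7)²) - (-3 + 46 - 11 + 32*46*(-11)) = (-27 + 10*49) - (-3 + 46 - 11 - 16192) = (-27 + 490) - 1*(-16160) = 463 + 16160 = 16623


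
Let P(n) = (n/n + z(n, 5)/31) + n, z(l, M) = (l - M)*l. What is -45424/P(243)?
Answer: -704072/32699 ≈ -21.532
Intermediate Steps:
z(l, M) = l*(l - M)
P(n) = 1 + n + n*(-5 + n)/31 (P(n) = (n/n + (n*(n - 1*5))/31) + n = (1 + (n*(n - 5))*(1/31)) + n = (1 + (n*(-5 + n))*(1/31)) + n = (1 + n*(-5 + n)/31) + n = 1 + n + n*(-5 + n)/31)
-45424/P(243) = -45424/(1 + (1/31)*243² + (26/31)*243) = -45424/(1 + (1/31)*59049 + 6318/31) = -45424/(1 + 59049/31 + 6318/31) = -45424/65398/31 = -45424*31/65398 = -704072/32699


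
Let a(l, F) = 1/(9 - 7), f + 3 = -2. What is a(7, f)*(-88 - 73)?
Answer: -161/2 ≈ -80.500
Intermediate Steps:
f = -5 (f = -3 - 2 = -5)
a(l, F) = ½ (a(l, F) = 1/2 = ½)
a(7, f)*(-88 - 73) = (-88 - 73)/2 = (½)*(-161) = -161/2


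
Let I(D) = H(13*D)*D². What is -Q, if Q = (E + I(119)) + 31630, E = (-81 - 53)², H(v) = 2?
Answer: -77908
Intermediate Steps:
I(D) = 2*D²
E = 17956 (E = (-134)² = 17956)
Q = 77908 (Q = (17956 + 2*119²) + 31630 = (17956 + 2*14161) + 31630 = (17956 + 28322) + 31630 = 46278 + 31630 = 77908)
-Q = -1*77908 = -77908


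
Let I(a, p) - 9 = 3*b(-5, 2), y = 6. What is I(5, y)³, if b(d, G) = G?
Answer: 3375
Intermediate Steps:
I(a, p) = 15 (I(a, p) = 9 + 3*2 = 9 + 6 = 15)
I(5, y)³ = 15³ = 3375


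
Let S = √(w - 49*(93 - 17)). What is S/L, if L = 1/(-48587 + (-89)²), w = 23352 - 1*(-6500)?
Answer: -162664*√1633 ≈ -6.5733e+6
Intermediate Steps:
w = 29852 (w = 23352 + 6500 = 29852)
L = -1/40666 (L = 1/(-48587 + 7921) = 1/(-40666) = -1/40666 ≈ -2.4591e-5)
S = 4*√1633 (S = √(29852 - 49*(93 - 17)) = √(29852 - 49*76) = √(29852 - 3724) = √26128 = 4*√1633 ≈ 161.64)
S/L = (4*√1633)/(-1/40666) = (4*√1633)*(-40666) = -162664*√1633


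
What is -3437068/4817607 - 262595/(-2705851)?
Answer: -8035114374703/13035726718557 ≈ -0.61639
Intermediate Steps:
-3437068/4817607 - 262595/(-2705851) = -3437068*1/4817607 - 262595*(-1/2705851) = -3437068/4817607 + 262595/2705851 = -8035114374703/13035726718557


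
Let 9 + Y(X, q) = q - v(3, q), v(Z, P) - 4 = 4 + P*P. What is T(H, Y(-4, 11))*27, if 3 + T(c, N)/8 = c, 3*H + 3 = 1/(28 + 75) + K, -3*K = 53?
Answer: -219936/103 ≈ -2135.3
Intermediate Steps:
K = -53/3 (K = -1/3*53 = -53/3 ≈ -17.667)
v(Z, P) = 8 + P**2 (v(Z, P) = 4 + (4 + P*P) = 4 + (4 + P**2) = 8 + P**2)
Y(X, q) = -17 + q - q**2 (Y(X, q) = -9 + (q - (8 + q**2)) = -9 + (q + (-8 - q**2)) = -9 + (-8 + q - q**2) = -17 + q - q**2)
H = -6383/927 (H = -1 + (1/(28 + 75) - 53/3)/3 = -1 + (1/103 - 53/3)/3 = -1 + (1/3)*(-5456/309) = -1 - 5456/927 = -6383/927 ≈ -6.8857)
T(c, N) = -24 + 8*c
T(H, Y(-4, 11))*27 = (-24 + 8*(-6383/927))*27 = (-24 - 51064/927)*27 = -73312/927*27 = -219936/103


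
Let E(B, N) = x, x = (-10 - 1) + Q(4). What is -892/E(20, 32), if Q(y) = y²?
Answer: -892/5 ≈ -178.40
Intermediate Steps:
x = 5 (x = (-10 - 1) + 4² = -11 + 16 = 5)
E(B, N) = 5
-892/E(20, 32) = -892/5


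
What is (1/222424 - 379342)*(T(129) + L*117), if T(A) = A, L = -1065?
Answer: 2625658312252833/55606 ≈ 4.7219e+10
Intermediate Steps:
(1/222424 - 379342)*(T(129) + L*117) = (1/222424 - 379342)*(129 - 1065*117) = (1/222424 - 379342)*(129 - 124605) = -84374765007/222424*(-124476) = 2625658312252833/55606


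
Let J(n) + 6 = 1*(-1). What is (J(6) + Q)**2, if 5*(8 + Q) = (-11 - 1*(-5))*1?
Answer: 6561/25 ≈ 262.44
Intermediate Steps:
J(n) = -7 (J(n) = -6 + 1*(-1) = -6 - 1 = -7)
Q = -46/5 (Q = -8 + ((-11 - 1*(-5))*1)/5 = -8 + ((-11 + 5)*1)/5 = -8 + (-6*1)/5 = -8 + (1/5)*(-6) = -8 - 6/5 = -46/5 ≈ -9.2000)
(J(6) + Q)**2 = (-7 - 46/5)**2 = (-81/5)**2 = 6561/25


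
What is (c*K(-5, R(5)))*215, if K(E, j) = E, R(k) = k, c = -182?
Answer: 195650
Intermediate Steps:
(c*K(-5, R(5)))*215 = -182*(-5)*215 = 910*215 = 195650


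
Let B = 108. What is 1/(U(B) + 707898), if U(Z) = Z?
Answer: 1/708006 ≈ 1.4124e-6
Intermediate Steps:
1/(U(B) + 707898) = 1/(108 + 707898) = 1/708006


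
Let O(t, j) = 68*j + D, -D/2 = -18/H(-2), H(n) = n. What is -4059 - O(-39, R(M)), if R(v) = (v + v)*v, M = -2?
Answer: -4585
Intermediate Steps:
R(v) = 2*v**2 (R(v) = (2*v)*v = 2*v**2)
D = -18 (D = -(-36)/(-2) = -(-36)*(-1)/2 = -2*9 = -18)
O(t, j) = -18 + 68*j (O(t, j) = 68*j - 18 = -18 + 68*j)
-4059 - O(-39, R(M)) = -4059 - (-18 + 68*(2*(-2)**2)) = -4059 - (-18 + 68*(2*4)) = -4059 - (-18 + 68*8) = -4059 - (-18 + 544) = -4059 - 1*526 = -4059 - 526 = -4585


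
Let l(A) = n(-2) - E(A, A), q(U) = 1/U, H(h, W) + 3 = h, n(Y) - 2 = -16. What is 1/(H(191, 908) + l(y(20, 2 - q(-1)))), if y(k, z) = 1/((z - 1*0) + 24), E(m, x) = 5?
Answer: 1/169 ≈ 0.0059172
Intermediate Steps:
n(Y) = -14 (n(Y) = 2 - 16 = -14)
H(h, W) = -3 + h
y(k, z) = 1/(24 + z) (y(k, z) = 1/((z + 0) + 24) = 1/(z + 24) = 1/(24 + z))
l(A) = -19 (l(A) = -14 - 1*5 = -14 - 5 = -19)
1/(H(191, 908) + l(y(20, 2 - q(-1)))) = 1/((-3 + 191) - 19) = 1/(188 - 19) = 1/169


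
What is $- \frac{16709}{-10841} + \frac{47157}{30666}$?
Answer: $\frac{341209077}{110816702} \approx 3.079$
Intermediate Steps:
$- \frac{16709}{-10841} + \frac{47157}{30666} = \left(-16709\right) \left(- \frac{1}{10841}\right) + 47157 \cdot \frac{1}{30666} = \frac{16709}{10841} + \frac{15719}{10222} = \frac{341209077}{110816702}$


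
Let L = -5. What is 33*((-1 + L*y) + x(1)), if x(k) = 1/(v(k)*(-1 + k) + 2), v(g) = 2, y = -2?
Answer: 627/2 ≈ 313.50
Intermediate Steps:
x(k) = 1/(2*k) (x(k) = 1/(2*(-1 + k) + 2) = 1/((-2 + 2*k) + 2) = 1/(2*k))
33*((-1 + L*y) + x(1)) = 33*((-1 - 5*(-2)) + (1/2)/1) = 33*((-1 + 10) + (1/2)*1) = 33*(9 + 1/2) = 33*(19/2) = 627/2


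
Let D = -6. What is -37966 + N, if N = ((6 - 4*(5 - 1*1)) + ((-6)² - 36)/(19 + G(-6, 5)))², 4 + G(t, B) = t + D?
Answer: -37866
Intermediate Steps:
G(t, B) = -10 + t (G(t, B) = -4 + (t - 6) = -4 + (-6 + t) = -10 + t)
N = 100 (N = ((6 - 4*(5 - 1*1)) + ((-6)² - 36)/(19 + (-10 - 6)))² = ((6 - 4*(5 - 1)) + (36 - 36)/(19 - 16))² = ((6 - 4*4) + 0/3)² = ((6 - 16) + 0*(⅓))² = (-10 + 0)² = (-10)² = 100)
-37966 + N = -37966 + 100 = -37866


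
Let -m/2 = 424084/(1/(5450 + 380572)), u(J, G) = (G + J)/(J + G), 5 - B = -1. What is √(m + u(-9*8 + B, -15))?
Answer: I*√327411507695 ≈ 5.722e+5*I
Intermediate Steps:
B = 6 (B = 5 - 1*(-1) = 5 + 1 = 6)
u(J, G) = 1 (u(J, G) = (G + J)/(G + J) = 1)
m = -327411507696 (m = -848168/(1/(5450 + 380572)) = -848168/(1/386022) = -848168/1/386022 = -848168*386022 = -2*163705753848 = -327411507696)
√(m + u(-9*8 + B, -15)) = √(-327411507696 + 1) = √(-327411507695) = I*√327411507695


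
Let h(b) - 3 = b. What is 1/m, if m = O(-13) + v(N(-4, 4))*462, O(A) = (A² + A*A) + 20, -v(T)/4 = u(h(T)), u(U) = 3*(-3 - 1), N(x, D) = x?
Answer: 1/22534 ≈ 4.4377e-5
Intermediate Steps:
h(b) = 3 + b
u(U) = -12 (u(U) = 3*(-4) = -12)
v(T) = 48 (v(T) = -4*(-12) = 48)
O(A) = 20 + 2*A² (O(A) = (A² + A²) + 20 = 2*A² + 20 = 20 + 2*A²)
m = 22534 (m = (20 + 2*(-13)²) + 48*462 = (20 + 2*169) + 22176 = (20 + 338) + 22176 = 358 + 22176 = 22534)
1/m = 1/22534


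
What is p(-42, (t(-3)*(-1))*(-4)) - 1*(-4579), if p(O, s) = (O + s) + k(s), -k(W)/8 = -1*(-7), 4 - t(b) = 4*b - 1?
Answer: 4549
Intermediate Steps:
t(b) = 5 - 4*b (t(b) = 4 - (4*b - 1) = 4 - (-1 + 4*b) = 4 + (1 - 4*b) = 5 - 4*b)
k(W) = -56 (k(W) = -(-8)*(-7) = -8*7 = -56)
p(O, s) = -56 + O + s (p(O, s) = (O + s) - 56 = -56 + O + s)
p(-42, (t(-3)*(-1))*(-4)) - 1*(-4579) = (-56 - 42 + ((5 - 4*(-3))*(-1))*(-4)) - 1*(-4579) = (-56 - 42 + ((5 + 12)*(-1))*(-4)) + 4579 = (-56 - 42 + (17*(-1))*(-4)) + 4579 = (-56 - 42 - 17*(-4)) + 4579 = (-56 - 42 + 68) + 4579 = -30 + 4579 = 4549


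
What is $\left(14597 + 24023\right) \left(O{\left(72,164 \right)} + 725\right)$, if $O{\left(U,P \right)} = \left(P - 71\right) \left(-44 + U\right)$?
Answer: $128565980$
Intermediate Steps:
$O{\left(U,P \right)} = \left(-71 + P\right) \left(-44 + U\right)$
$\left(14597 + 24023\right) \left(O{\left(72,164 \right)} + 725\right) = \left(14597 + 24023\right) \left(\left(3124 - 5112 - 7216 + 164 \cdot 72\right) + 725\right) = 38620 \left(\left(3124 - 5112 - 7216 + 11808\right) + 725\right) = 38620 \left(2604 + 725\right) = 38620 \cdot 3329 = 128565980$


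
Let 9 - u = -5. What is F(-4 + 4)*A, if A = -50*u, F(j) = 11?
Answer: -7700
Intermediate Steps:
u = 14 (u = 9 - 1*(-5) = 9 + 5 = 14)
A = -700 (A = -50*14 = -700)
F(-4 + 4)*A = 11*(-700) = -7700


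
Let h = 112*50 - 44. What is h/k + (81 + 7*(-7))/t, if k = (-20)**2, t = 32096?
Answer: 1393267/100300 ≈ 13.891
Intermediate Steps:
h = 5556 (h = 5600 - 44 = 5556)
k = 400
h/k + (81 + 7*(-7))/t = 5556/400 + (81 + 7*(-7))/32096 = 5556*(1/400) + (81 - 49)*(1/32096) = 1389/100 + 32*(1/32096) = 1389/100 + 1/1003 = 1393267/100300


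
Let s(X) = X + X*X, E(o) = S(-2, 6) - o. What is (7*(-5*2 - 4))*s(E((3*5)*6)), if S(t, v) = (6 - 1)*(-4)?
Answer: -1175020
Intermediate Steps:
S(t, v) = -20 (S(t, v) = 5*(-4) = -20)
E(o) = -20 - o
s(X) = X + X**2
(7*(-5*2 - 4))*s(E((3*5)*6)) = (7*(-5*2 - 4))*((-20 - 3*5*6)*(1 + (-20 - 3*5*6))) = (7*(-10 - 4))*((-20 - 15*6)*(1 + (-20 - 15*6))) = (7*(-14))*((-20 - 1*90)*(1 + (-20 - 1*90))) = -98*(-20 - 90)*(1 + (-20 - 90)) = -(-10780)*(1 - 110) = -(-10780)*(-109) = -98*11990 = -1175020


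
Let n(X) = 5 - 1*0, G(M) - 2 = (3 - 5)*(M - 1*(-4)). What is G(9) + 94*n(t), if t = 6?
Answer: 446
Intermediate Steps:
G(M) = -6 - 2*M (G(M) = 2 + (3 - 5)*(M - 1*(-4)) = 2 - 2*(M + 4) = 2 - 2*(4 + M) = 2 + (-8 - 2*M) = -6 - 2*M)
n(X) = 5 (n(X) = 5 + 0 = 5)
G(9) + 94*n(t) = (-6 - 2*9) + 94*5 = (-6 - 18) + 470 = -24 + 470 = 446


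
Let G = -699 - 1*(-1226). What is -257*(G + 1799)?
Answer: -597782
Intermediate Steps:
G = 527 (G = -699 + 1226 = 527)
-257*(G + 1799) = -257*(527 + 1799) = -257*2326 = -597782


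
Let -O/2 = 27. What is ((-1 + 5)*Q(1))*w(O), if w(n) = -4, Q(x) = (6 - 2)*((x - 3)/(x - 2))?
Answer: -128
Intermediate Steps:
O = -54 (O = -2*27 = -54)
Q(x) = 4*(-3 + x)/(-2 + x) (Q(x) = 4*((-3 + x)/(-2 + x)) = 4*(-3 + x)/(-2 + x))
((-1 + 5)*Q(1))*w(O) = ((-1 + 5)*(4*(-3 + 1)/(-2 + 1)))*(-4) = (4*(4*(-2)/(-1)))*(-4) = (4*(4*(-1)*(-2)))*(-4) = (4*8)*(-4) = 32*(-4) = -128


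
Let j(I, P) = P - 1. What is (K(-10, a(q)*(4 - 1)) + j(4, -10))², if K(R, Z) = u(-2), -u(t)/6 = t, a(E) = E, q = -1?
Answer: 1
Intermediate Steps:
u(t) = -6*t
K(R, Z) = 12 (K(R, Z) = -6*(-2) = 12)
j(I, P) = -1 + P
(K(-10, a(q)*(4 - 1)) + j(4, -10))² = (12 + (-1 - 10))² = (12 - 11)² = 1² = 1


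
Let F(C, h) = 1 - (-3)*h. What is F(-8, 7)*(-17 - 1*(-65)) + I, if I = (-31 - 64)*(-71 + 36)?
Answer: 4381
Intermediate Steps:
I = 3325 (I = -95*(-35) = 3325)
F(C, h) = 1 + 3*h
F(-8, 7)*(-17 - 1*(-65)) + I = (1 + 3*7)*(-17 - 1*(-65)) + 3325 = (1 + 21)*(-17 + 65) + 3325 = 22*48 + 3325 = 1056 + 3325 = 4381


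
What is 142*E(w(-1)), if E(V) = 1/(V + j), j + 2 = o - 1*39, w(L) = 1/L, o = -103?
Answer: -142/145 ≈ -0.97931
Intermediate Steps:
j = -144 (j = -2 + (-103 - 1*39) = -2 + (-103 - 39) = -2 - 142 = -144)
E(V) = 1/(-144 + V) (E(V) = 1/(V - 144) = 1/(-144 + V))
142*E(w(-1)) = 142/(-144 + 1/(-1)) = 142/(-144 - 1) = 142/(-145) = 142*(-1/145) = -142/145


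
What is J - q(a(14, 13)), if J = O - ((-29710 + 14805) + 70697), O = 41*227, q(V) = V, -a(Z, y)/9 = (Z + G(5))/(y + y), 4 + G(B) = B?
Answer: -1208475/26 ≈ -46480.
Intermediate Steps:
G(B) = -4 + B
a(Z, y) = -9*(1 + Z)/(2*y) (a(Z, y) = -9*(Z + (-4 + 5))/(y + y) = -9*(Z + 1)/(2*y) = -9*(1 + Z)*1/(2*y) = -9*(1 + Z)/(2*y))
O = 9307
J = -46485 (J = 9307 - ((-29710 + 14805) + 70697) = 9307 - (-14905 + 70697) = 9307 - 1*55792 = 9307 - 55792 = -46485)
J - q(a(14, 13)) = -46485 - 9*(-1 - 1*14)/(2*13) = -46485 - 9*(-1 - 14)/(2*13) = -46485 - 9*(-15)/(2*13) = -46485 - 1*(-135/26) = -46485 + 135/26 = -1208475/26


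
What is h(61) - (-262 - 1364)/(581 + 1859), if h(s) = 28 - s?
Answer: -39447/1220 ≈ -32.334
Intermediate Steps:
h(61) - (-262 - 1364)/(581 + 1859) = (28 - 1*61) - (-262 - 1364)/(581 + 1859) = (28 - 61) - (-1626)/2440 = -33 - (-1626)/2440 = -33 - 1*(-813/1220) = -33 + 813/1220 = -39447/1220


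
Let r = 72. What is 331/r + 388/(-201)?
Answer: 12865/4824 ≈ 2.6669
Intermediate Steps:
331/r + 388/(-201) = 331/72 + 388/(-201) = 331*(1/72) + 388*(-1/201) = 331/72 - 388/201 = 12865/4824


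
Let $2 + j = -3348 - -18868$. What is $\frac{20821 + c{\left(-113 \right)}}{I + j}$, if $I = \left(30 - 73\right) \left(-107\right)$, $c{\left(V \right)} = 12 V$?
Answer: $\frac{19465}{20119} \approx 0.96749$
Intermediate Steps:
$I = 4601$ ($I = \left(-43\right) \left(-107\right) = 4601$)
$j = 15518$ ($j = -2 - -15520 = -2 + \left(-3348 + 18868\right) = -2 + 15520 = 15518$)
$\frac{20821 + c{\left(-113 \right)}}{I + j} = \frac{20821 + 12 \left(-113\right)}{4601 + 15518} = \frac{20821 - 1356}{20119} = 19465 \cdot \frac{1}{20119} = \frac{19465}{20119}$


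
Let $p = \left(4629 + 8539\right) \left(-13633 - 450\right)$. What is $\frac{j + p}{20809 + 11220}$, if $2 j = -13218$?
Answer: $- \frac{185451553}{32029} \approx -5790.1$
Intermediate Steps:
$j = -6609$ ($j = \frac{1}{2} \left(-13218\right) = -6609$)
$p = -185444944$ ($p = 13168 \left(-14083\right) = -185444944$)
$\frac{j + p}{20809 + 11220} = \frac{-6609 - 185444944}{20809 + 11220} = - \frac{185451553}{32029}$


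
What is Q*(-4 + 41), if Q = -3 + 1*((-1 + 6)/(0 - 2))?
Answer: -407/2 ≈ -203.50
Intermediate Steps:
Q = -11/2 (Q = -3 + 1*(5/(-2)) = -3 + 1*(5*(-½)) = -3 + 1*(-5/2) = -3 - 5/2 = -11/2 ≈ -5.5000)
Q*(-4 + 41) = -11*(-4 + 41)/2 = -11/2*37 = -407/2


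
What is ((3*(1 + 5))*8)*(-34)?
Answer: -4896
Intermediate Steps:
((3*(1 + 5))*8)*(-34) = ((3*6)*8)*(-34) = (18*8)*(-34) = 144*(-34) = -4896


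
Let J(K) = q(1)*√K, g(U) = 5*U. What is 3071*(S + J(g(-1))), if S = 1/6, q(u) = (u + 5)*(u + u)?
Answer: 3071/6 + 36852*I*√5 ≈ 511.83 + 82404.0*I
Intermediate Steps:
q(u) = 2*u*(5 + u) (q(u) = (5 + u)*(2*u) = 2*u*(5 + u))
J(K) = 12*√K (J(K) = (2*1*(5 + 1))*√K = (2*1*6)*√K = 12*√K)
S = ⅙ ≈ 0.16667
3071*(S + J(g(-1))) = 3071*(⅙ + 12*√(5*(-1))) = 3071*(⅙ + 12*√(-5)) = 3071*(⅙ + 12*(I*√5)) = 3071*(⅙ + 12*I*√5) = 3071/6 + 36852*I*√5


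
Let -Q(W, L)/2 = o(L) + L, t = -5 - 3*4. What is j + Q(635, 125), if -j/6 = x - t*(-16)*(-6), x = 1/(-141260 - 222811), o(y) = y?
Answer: -1249006242/121357 ≈ -10292.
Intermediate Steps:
t = -17 (t = -5 - 12 = -17)
x = -1/364071 (x = 1/(-364071) = -1/364071 ≈ -2.7467e-6)
Q(W, L) = -4*L (Q(W, L) = -2*(L + L) = -4*L)
j = -1188327742/121357 (j = -6*(-1/364071 - (-17*(-16))*(-6)) = -6*(-1/364071 - 272*(-6)) = -6*(-1/364071 - 1*(-1632)) = -6*(-1/364071 + 1632) = -6*594163871/364071 = -1188327742/121357 ≈ -9792.0)
j + Q(635, 125) = -1188327742/121357 - 4*125 = -1188327742/121357 - 500 = -1249006242/121357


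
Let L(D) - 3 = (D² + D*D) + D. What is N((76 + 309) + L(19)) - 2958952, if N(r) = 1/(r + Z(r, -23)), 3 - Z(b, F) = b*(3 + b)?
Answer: -3778273972993/1276896 ≈ -2.9590e+6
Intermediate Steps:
L(D) = 3 + D + 2*D² (L(D) = 3 + ((D² + D*D) + D) = 3 + ((D² + D²) + D) = 3 + (2*D² + D) = 3 + (D + 2*D²) = 3 + D + 2*D²)
Z(b, F) = 3 - b*(3 + b)
N(r) = 1/(3 - r² - 2*r) (N(r) = 1/(r + (3 - r² - 3*r)) = 1/(3 - r² - 2*r))
N((76 + 309) + L(19)) - 2958952 = -1/(-3 + ((76 + 309) + (3 + 19 + 2*19²))² + 2*((76 + 309) + (3 + 19 + 2*19²))) - 2958952 = -1/(-3 + (385 + (3 + 19 + 2*361))² + 2*(385 + (3 + 19 + 2*361))) - 2958952 = -1/(-3 + (385 + (3 + 19 + 722))² + 2*(385 + (3 + 19 + 722))) - 2958952 = -1/(-3 + (385 + 744)² + 2*(385 + 744)) - 2958952 = -1/(-3 + 1129² + 2*1129) - 2958952 = -1/(-3 + 1274641 + 2258) - 2958952 = -1/1276896 - 2958952 = -3778273972993/1276896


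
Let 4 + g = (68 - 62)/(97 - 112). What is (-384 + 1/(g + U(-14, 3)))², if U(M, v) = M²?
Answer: 135326129689/917764 ≈ 1.4745e+5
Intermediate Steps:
g = -22/5 (g = -4 + (68 - 62)/(97 - 112) = -4 + 6/(-15) = -4 + 6*(-1/15) = -4 - ⅖ = -22/5 ≈ -4.4000)
(-384 + 1/(g + U(-14, 3)))² = (-384 + 1/(-22/5 + (-14)²))² = (-384 + 1/(-22/5 + 196))² = (-384 + 1/(958/5))² = (-384 + 5/958)² = (-367867/958)² = 135326129689/917764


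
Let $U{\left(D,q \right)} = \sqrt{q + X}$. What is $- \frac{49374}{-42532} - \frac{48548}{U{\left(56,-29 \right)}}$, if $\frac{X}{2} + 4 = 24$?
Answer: $\frac{24687}{21266} - \frac{48548 \sqrt{11}}{11} \approx -14637.0$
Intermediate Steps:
$X = 40$ ($X = -8 + 2 \cdot 24 = -8 + 48 = 40$)
$U{\left(D,q \right)} = \sqrt{40 + q}$ ($U{\left(D,q \right)} = \sqrt{q + 40} = \sqrt{40 + q}$)
$- \frac{49374}{-42532} - \frac{48548}{U{\left(56,-29 \right)}} = - \frac{49374}{-42532} - \frac{48548}{\sqrt{40 - 29}} = \left(-49374\right) \left(- \frac{1}{42532}\right) - \frac{48548}{\sqrt{11}} = \frac{24687}{21266} - 48548 \frac{\sqrt{11}}{11} = \frac{24687}{21266} - \frac{48548 \sqrt{11}}{11}$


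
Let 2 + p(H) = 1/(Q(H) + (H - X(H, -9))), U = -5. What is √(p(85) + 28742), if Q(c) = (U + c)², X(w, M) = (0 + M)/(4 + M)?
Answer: √1887494221970/8104 ≈ 169.53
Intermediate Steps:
X(w, M) = M/(4 + M)
Q(c) = (-5 + c)²
p(H) = -2 + 1/(-9/5 + H + (-5 + H)²) (p(H) = -2 + 1/((-5 + H)² + (H - (-9)/(4 - 9))) = -2 + 1/((-5 + H)² + (H - (-9)/(-5))) = -2 + 1/((-5 + H)² + (H - (-9)*(-1)/5)) = -2 + 1/((-5 + H)² + (H - 1*9/5)) = -2 + 1/((-5 + H)² + (H - 9/5)) = -2 + 1/((-5 + H)² + (-9/5 + H)) = -2 + 1/(-9/5 + H + (-5 + H)²))
√(p(85) + 28742) = √((-227 - 10*85² + 90*85)/(116 - 45*85 + 5*85²) + 28742) = √((-227 - 10*7225 + 7650)/(116 - 3825 + 5*7225) + 28742) = √((-227 - 72250 + 7650)/(116 - 3825 + 36125) + 28742) = √(-64827/32416 + 28742) = √(931635845/32416) = √1887494221970/8104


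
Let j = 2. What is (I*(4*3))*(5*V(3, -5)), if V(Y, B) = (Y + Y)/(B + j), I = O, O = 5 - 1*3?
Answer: -240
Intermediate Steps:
O = 2 (O = 5 - 3 = 2)
I = 2
V(Y, B) = 2*Y/(2 + B) (V(Y, B) = (Y + Y)/(B + 2) = (2*Y)/(2 + B) = 2*Y/(2 + B))
(I*(4*3))*(5*V(3, -5)) = (2*(4*3))*(5*(2*3/(2 - 5))) = (2*12)*(5*(2*3/(-3))) = 24*(5*(2*3*(-⅓))) = 24*(5*(-2)) = 24*(-10) = -240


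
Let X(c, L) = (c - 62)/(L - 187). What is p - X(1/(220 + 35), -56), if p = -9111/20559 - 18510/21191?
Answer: -14143899181312/8998676458695 ≈ -1.5718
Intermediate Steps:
X(c, L) = (-62 + c)/(-187 + L)
p = -191206097/145221923 (p = -9111*1/20559 - 18510*1/21191 = -3037/6853 - 18510/21191 = -191206097/145221923 ≈ -1.3166)
p - X(1/(220 + 35), -56) = -191206097/145221923 - (-62 + 1/(220 + 35))/(-187 - 56) = -191206097/145221923 - (-62 + 1/255)/(-243) = -191206097/145221923 - (-1)*(-62 + 1/255)/243 = -191206097/145221923 - (-1)*(-15809)/(243*255) = -191206097/145221923 - 1*15809/61965 = -191206097/145221923 - 15809/61965 = -14143899181312/8998676458695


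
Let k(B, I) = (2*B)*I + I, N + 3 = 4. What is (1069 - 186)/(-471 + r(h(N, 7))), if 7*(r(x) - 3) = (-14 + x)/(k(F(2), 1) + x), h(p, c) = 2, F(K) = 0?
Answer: -6181/3280 ≈ -1.8845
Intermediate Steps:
N = 1 (N = -3 + 4 = 1)
k(B, I) = I + 2*B*I (k(B, I) = 2*B*I + I = I + 2*B*I)
r(x) = 3 + (-14 + x)/(7*(1 + x)) (r(x) = 3 + ((-14 + x)/(1*(1 + 2*0) + x))/7 = 3 + ((-14 + x)/(1*(1 + 0) + x))/7 = 3 + ((-14 + x)/(1*1 + x))/7 = 3 + ((-14 + x)/(1 + x))/7 = 3 + (-14 + x)/(7*(1 + x)))
(1069 - 186)/(-471 + r(h(N, 7))) = (1069 - 186)/(-471 + (7 + 22*2)/(7*(1 + 2))) = 883/(-471 + (⅐)*(7 + 44)/3) = 883/(-471 + (⅐)*(⅓)*51) = 883/(-471 + 17/7) = 883/(-3280/7) = 883*(-7/3280) = -6181/3280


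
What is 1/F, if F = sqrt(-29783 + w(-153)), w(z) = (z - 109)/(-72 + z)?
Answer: -15*I*sqrt(6700913)/6700913 ≈ -0.0057946*I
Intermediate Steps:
w(z) = (-109 + z)/(-72 + z)
F = I*sqrt(6700913)/15 (F = sqrt(-29783 + (-109 - 153)/(-72 - 153)) = sqrt(-29783 - 262/(-225)) = sqrt(-29783 - 1/225*(-262)) = sqrt(-29783 + 262/225) = sqrt(-6700913/225) = I*sqrt(6700913)/15 ≈ 172.57*I)
1/F = 1/(I*sqrt(6700913)/15) = -15*I*sqrt(6700913)/6700913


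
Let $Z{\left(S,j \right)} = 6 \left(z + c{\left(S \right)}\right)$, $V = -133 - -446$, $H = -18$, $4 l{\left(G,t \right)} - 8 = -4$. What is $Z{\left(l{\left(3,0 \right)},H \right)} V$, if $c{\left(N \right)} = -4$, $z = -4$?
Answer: $-15024$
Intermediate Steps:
$l{\left(G,t \right)} = 1$ ($l{\left(G,t \right)} = 2 + \frac{1}{4} \left(-4\right) = 2 - 1 = 1$)
$V = 313$ ($V = -133 + 446 = 313$)
$Z{\left(S,j \right)} = -48$ ($Z{\left(S,j \right)} = 6 \left(-4 - 4\right) = 6 \left(-8\right) = -48$)
$Z{\left(l{\left(3,0 \right)},H \right)} V = \left(-48\right) 313 = -15024$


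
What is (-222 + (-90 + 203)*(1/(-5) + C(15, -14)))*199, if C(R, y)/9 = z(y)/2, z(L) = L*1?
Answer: -7326782/5 ≈ -1.4654e+6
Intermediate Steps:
z(L) = L
C(R, y) = 9*y/2 (C(R, y) = 9*(y/2) = 9*y/2)
(-222 + (-90 + 203)*(1/(-5) + C(15, -14)))*199 = (-222 + (-90 + 203)*(1/(-5) + (9/2)*(-14)))*199 = (-222 + 113*(-1/5 - 63))*199 = (-222 + 113*(-316/5))*199 = (-222 - 35708/5)*199 = -36818/5*199 = -7326782/5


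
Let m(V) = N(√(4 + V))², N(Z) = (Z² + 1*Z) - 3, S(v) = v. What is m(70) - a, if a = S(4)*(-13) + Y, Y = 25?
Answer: 5142 + 142*√74 ≈ 6363.5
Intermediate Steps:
N(Z) = -3 + Z + Z² (N(Z) = (Z² + Z) - 3 = (Z + Z²) - 3 = -3 + Z + Z²)
m(V) = (1 + V + √(4 + V))² (m(V) = (-3 + √(4 + V) + (√(4 + V))²)² = (-3 + √(4 + V) + (4 + V))² = (1 + V + √(4 + V))²)
a = -27 (a = 4*(-13) + 25 = -52 + 25 = -27)
m(70) - a = (1 + 70 + √(4 + 70))² - 1*(-27) = (1 + 70 + √74)² + 27 = (71 + √74)² + 27 = 27 + (71 + √74)²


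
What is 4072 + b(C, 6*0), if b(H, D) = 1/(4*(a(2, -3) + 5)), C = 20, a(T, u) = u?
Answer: 32577/8 ≈ 4072.1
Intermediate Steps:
b(H, D) = 1/8 (b(H, D) = 1/(4*(-3 + 5)) = 1/(4*2) = 1/8)
4072 + b(C, 6*0) = 4072 + 1/8 = 32577/8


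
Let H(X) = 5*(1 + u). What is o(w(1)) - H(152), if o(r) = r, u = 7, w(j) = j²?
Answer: -39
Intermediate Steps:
H(X) = 40 (H(X) = 5*(1 + 7) = 5*8 = 40)
o(w(1)) - H(152) = 1² - 1*40 = 1 - 40 = -39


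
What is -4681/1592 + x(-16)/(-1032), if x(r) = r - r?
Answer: -4681/1592 ≈ -2.9403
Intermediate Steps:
x(r) = 0
-4681/1592 + x(-16)/(-1032) = -4681/1592 + 0/(-1032) = -4681*1/1592 + 0*(-1/1032) = -4681/1592 + 0 = -4681/1592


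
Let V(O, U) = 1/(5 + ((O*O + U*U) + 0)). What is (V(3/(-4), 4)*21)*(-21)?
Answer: -2352/115 ≈ -20.452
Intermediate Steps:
V(O, U) = 1/(5 + O² + U²) (V(O, U) = 1/(5 + ((O² + U²) + 0)) = 1/(5 + (O² + U²)) = 1/(5 + O² + U²))
(V(3/(-4), 4)*21)*(-21) = (21/(5 + (3/(-4))² + 4²))*(-21) = (21/(5 + (3*(-¼))² + 16))*(-21) = (21/(5 + (-¾)² + 16))*(-21) = (21/(5 + 9/16 + 16))*(-21) = (21/(345/16))*(-21) = ((16/345)*21)*(-21) = (112/115)*(-21) = -2352/115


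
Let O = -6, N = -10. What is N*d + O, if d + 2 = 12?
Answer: -106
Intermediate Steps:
d = 10 (d = -2 + 12 = 10)
N*d + O = -10*10 - 6 = -100 - 6 = -106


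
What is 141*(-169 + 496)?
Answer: 46107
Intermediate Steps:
141*(-169 + 496) = 141*327 = 46107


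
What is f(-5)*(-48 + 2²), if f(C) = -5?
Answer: 220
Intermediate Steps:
f(-5)*(-48 + 2²) = -5*(-48 + 2²) = -5*(-48 + 4) = -5*(-44) = 220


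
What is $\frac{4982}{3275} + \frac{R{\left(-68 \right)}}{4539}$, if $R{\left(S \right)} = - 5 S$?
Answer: $\frac{1395694}{874425} \approx 1.5961$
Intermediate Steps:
$\frac{4982}{3275} + \frac{R{\left(-68 \right)}}{4539} = \frac{4982}{3275} + \frac{\left(-5\right) \left(-68\right)}{4539} = 4982 \cdot \frac{1}{3275} + 340 \cdot \frac{1}{4539} = \frac{4982}{3275} + \frac{20}{267} = \frac{1395694}{874425}$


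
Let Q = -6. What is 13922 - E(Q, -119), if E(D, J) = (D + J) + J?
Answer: 14166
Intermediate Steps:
E(D, J) = D + 2*J
13922 - E(Q, -119) = 13922 - (-6 + 2*(-119)) = 13922 - (-6 - 238) = 13922 - 1*(-244) = 13922 + 244 = 14166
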